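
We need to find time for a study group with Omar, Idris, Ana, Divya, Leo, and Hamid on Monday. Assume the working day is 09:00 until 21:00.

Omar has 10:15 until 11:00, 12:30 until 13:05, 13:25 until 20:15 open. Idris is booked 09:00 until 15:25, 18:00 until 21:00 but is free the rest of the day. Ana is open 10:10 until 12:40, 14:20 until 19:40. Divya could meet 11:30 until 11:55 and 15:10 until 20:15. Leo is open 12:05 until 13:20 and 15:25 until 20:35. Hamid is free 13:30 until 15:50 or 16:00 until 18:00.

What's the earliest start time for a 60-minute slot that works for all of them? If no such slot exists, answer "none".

16:00

Omar free: 10:15-11:00, 12:30-13:05, 13:25-20:15.
Idris free: 15:25-18:00 (invert busy blocks within the working day).
Ana free: 10:10-12:40, 14:20-19:40.
Divya free: 11:30-11:55, 15:10-20:15.
Leo free: 12:05-13:20, 15:25-20:35.
Hamid free: 13:30-15:50, 16:00-18:00.
Omar ∩ Idris: 15:25-18:00.
Omar ∩ Idris ∩ Ana: 15:25-18:00.
Omar ∩ Idris ∩ Ana ∩ Divya: 15:25-18:00.
Omar ∩ Idris ∩ Ana ∩ Divya ∩ Leo: 15:25-18:00.
Omar ∩ Idris ∩ Ana ∩ Divya ∩ Leo ∩ Hamid: 15:25-15:50, 16:00-18:00.
Those are the intersection windows.
The first common window of at least 60 minutes is 16:00-18:00, so the earliest start is 16:00.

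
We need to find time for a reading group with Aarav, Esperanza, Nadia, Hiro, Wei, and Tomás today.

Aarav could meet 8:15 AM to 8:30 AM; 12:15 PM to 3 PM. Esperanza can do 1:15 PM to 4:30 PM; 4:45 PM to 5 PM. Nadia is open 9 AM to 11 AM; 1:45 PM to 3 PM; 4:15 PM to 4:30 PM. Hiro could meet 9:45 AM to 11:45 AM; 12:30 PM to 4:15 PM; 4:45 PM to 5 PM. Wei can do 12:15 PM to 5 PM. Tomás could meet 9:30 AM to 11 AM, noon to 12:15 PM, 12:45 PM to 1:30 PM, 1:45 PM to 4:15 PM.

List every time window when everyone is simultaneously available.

Aarav ∩ Esperanza: 13:15-15:00.
Aarav ∩ Esperanza ∩ Nadia: 13:45-15:00.
Aarav ∩ Esperanza ∩ Nadia ∩ Hiro: 13:45-15:00.
Aarav ∩ Esperanza ∩ Nadia ∩ Hiro ∩ Wei: 13:45-15:00.
Aarav ∩ Esperanza ∩ Nadia ∩ Hiro ∩ Wei ∩ Tomás: 13:45-15:00.

13:45-15:00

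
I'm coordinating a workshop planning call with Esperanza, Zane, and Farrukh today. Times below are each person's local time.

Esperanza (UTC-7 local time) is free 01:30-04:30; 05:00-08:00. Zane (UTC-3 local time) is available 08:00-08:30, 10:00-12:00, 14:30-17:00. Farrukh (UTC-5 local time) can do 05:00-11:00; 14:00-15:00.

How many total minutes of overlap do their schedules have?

Esperanza in UTC: 08:30-11:30, 12:00-15:00 (add 7h to convert from UTC-7).
Zane in UTC: 11:00-11:30, 13:00-15:00, 17:30-20:00 (add 3h to convert from UTC-3).
Farrukh in UTC: 10:00-16:00, 19:00-20:00 (add 5h to convert from UTC-5).
Esperanza ∩ Zane: 11:00-11:30, 13:00-15:00.
Esperanza ∩ Zane ∩ Farrukh: 11:00-11:30, 13:00-15:00.
Summing the common windows: 30 + 120 = 150 minutes.

150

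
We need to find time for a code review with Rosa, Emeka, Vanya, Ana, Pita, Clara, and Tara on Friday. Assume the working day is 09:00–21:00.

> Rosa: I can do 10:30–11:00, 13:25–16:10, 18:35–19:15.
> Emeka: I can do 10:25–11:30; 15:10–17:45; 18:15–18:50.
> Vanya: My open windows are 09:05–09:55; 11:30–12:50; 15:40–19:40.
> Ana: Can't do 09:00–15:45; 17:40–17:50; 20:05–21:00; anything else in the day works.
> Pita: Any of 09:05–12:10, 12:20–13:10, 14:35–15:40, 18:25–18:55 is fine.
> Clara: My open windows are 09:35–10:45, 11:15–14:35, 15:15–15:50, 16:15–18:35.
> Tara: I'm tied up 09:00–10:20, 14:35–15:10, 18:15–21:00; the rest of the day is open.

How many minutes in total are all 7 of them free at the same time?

0

Rosa free: 10:30-11:00, 13:25-16:10, 18:35-19:15.
Emeka free: 10:25-11:30, 15:10-17:45, 18:15-18:50.
Vanya free: 09:05-09:55, 11:30-12:50, 15:40-19:40.
Ana free: 15:45-17:40, 17:50-20:05 (invert busy blocks within the working day).
Pita free: 09:05-12:10, 12:20-13:10, 14:35-15:40, 18:25-18:55.
Clara free: 09:35-10:45, 11:15-14:35, 15:15-15:50, 16:15-18:35.
Tara free: 10:20-14:35, 15:10-18:15 (invert busy blocks within the working day).
Rosa ∩ Emeka: 10:30-11:00, 15:10-16:10, 18:35-18:50.
Rosa ∩ Emeka ∩ Vanya: 15:40-16:10, 18:35-18:50.
Rosa ∩ Emeka ∩ Vanya ∩ Ana: 15:45-16:10, 18:35-18:50.
Rosa ∩ Emeka ∩ Vanya ∩ Ana ∩ Pita: 18:35-18:50.
Rosa ∩ Emeka ∩ Vanya ∩ Ana ∩ Pita ∩ Clara: ∅.
Rosa ∩ Emeka ∩ Vanya ∩ Ana ∩ Pita ∩ Clara ∩ Tara: ∅.
There is no time when everyone is free.
There is no common window, so the total is 0 minutes.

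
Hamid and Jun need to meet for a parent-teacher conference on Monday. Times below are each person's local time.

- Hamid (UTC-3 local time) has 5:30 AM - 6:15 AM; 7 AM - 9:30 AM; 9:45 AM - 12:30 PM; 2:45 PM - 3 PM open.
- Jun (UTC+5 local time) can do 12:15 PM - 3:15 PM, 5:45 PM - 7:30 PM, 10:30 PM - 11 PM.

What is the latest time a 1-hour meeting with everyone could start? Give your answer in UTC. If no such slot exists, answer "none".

13:30

Hamid in UTC: 08:30-09:15, 10:00-12:30, 12:45-15:30, 17:45-18:00 (add 3h to convert from UTC-3).
Jun in UTC: 07:15-10:15, 12:45-14:30, 17:30-18:00 (subtract 5h to convert from UTC+5).
Hamid ∩ Jun: 08:30-09:15, 10:00-10:15, 12:45-14:30, 17:45-18:00.
So the common availability across everyone is 08:30-09:15, 10:00-10:15, 12:45-14:30, 17:45-18:00.
The last common window of at least 60 minutes is 12:45-14:30; a 60-minute meeting can start as late as 13:30 and still end by 14:30.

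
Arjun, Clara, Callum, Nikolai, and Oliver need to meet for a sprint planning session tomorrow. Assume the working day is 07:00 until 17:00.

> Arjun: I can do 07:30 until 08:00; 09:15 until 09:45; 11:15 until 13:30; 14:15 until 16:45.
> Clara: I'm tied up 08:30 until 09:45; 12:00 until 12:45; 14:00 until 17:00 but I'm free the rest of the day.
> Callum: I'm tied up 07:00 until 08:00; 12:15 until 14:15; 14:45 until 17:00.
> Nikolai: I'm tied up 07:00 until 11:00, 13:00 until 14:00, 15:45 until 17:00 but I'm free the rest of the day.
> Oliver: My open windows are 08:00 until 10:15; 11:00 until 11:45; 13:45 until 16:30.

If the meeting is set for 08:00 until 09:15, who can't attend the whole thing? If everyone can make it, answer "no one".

Arjun, Clara, Nikolai

Arjun free: 07:30-08:00, 09:15-09:45, 11:15-13:30, 14:15-16:45.
Clara free: 07:00-08:30, 09:45-12:00, 12:45-14:00 (invert busy blocks within the working day).
Callum free: 08:00-12:15, 14:15-14:45 (invert busy blocks within the working day).
Nikolai free: 11:00-13:00, 14:00-15:45 (invert busy blocks within the working day).
Oliver free: 08:00-10:15, 11:00-11:45, 13:45-16:30.
Arjun: not fully free for 08:00-09:15. Clara: not fully free for 08:00-09:15. Callum: free for 08:00-09:15. Nikolai: not fully free for 08:00-09:15. Oliver: free for 08:00-09:15.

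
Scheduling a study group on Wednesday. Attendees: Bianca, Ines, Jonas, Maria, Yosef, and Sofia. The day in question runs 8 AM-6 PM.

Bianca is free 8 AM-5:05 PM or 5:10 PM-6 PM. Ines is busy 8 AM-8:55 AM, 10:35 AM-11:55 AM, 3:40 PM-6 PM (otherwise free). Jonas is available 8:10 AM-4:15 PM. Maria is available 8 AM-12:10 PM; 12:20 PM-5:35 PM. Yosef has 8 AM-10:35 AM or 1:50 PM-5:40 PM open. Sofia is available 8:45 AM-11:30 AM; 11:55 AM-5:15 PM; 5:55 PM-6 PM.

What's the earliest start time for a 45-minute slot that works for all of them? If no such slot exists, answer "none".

Bianca free: 08:00-17:05, 17:10-18:00.
Ines free: 08:55-10:35, 11:55-15:40 (invert busy blocks within the working day).
Jonas free: 08:10-16:15.
Maria free: 08:00-12:10, 12:20-17:35.
Yosef free: 08:00-10:35, 13:50-17:40.
Sofia free: 08:45-11:30, 11:55-17:15, 17:55-18:00.
Bianca ∩ Ines: 08:55-10:35, 11:55-15:40.
Bianca ∩ Ines ∩ Jonas: 08:55-10:35, 11:55-15:40.
Bianca ∩ Ines ∩ Jonas ∩ Maria: 08:55-10:35, 11:55-12:10, 12:20-15:40.
Bianca ∩ Ines ∩ Jonas ∩ Maria ∩ Yosef: 08:55-10:35, 13:50-15:40.
Bianca ∩ Ines ∩ Jonas ∩ Maria ∩ Yosef ∩ Sofia: 08:55-10:35, 13:50-15:40.
The first common window of at least 45 minutes is 08:55-10:35, so the earliest start is 08:55.

08:55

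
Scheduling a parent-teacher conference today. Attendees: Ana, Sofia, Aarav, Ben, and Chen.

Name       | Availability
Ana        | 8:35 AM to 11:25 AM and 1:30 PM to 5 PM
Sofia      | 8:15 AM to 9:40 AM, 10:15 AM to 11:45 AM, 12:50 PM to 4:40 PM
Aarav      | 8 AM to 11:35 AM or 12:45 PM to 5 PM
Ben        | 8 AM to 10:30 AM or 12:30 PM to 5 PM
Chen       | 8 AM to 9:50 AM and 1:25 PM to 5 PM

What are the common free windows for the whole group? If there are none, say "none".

08:35-09:40, 13:30-16:40

Ana ∩ Sofia: 08:35-09:40, 10:15-11:25, 13:30-16:40.
Ana ∩ Sofia ∩ Aarav: 08:35-09:40, 10:15-11:25, 13:30-16:40.
Ana ∩ Sofia ∩ Aarav ∩ Ben: 08:35-09:40, 10:15-10:30, 13:30-16:40.
Ana ∩ Sofia ∩ Aarav ∩ Ben ∩ Chen: 08:35-09:40, 13:30-16:40.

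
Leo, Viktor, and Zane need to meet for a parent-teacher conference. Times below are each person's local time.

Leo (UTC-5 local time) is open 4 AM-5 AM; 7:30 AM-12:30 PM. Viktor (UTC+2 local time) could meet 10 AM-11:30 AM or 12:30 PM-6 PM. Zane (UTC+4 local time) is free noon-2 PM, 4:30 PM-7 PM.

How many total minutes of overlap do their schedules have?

180

Leo in UTC: 09:00-10:00, 12:30-17:30 (add 5h to convert from UTC-5).
Viktor in UTC: 08:00-09:30, 10:30-16:00 (subtract 2h to convert from UTC+2).
Zane in UTC: 08:00-10:00, 12:30-15:00 (subtract 4h to convert from UTC+4).
Leo ∩ Viktor: 09:00-09:30, 12:30-16:00.
Leo ∩ Viktor ∩ Zane: 09:00-09:30, 12:30-15:00.
Those are the intersection windows.
Summing the common windows: 30 + 150 = 180 minutes.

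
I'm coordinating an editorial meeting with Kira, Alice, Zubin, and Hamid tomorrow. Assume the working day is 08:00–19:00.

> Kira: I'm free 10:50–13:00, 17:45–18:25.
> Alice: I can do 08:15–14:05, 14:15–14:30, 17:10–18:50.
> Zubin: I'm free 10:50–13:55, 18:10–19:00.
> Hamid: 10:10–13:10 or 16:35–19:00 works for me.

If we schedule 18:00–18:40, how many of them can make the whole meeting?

2

Alice and Hamid can make the full 18:00-18:40 slot — that's 2.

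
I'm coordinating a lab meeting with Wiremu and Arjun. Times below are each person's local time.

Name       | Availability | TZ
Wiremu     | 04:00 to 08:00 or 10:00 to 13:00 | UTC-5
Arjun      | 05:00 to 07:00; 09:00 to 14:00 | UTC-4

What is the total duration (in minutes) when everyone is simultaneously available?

300

Wiremu in UTC: 09:00-13:00, 15:00-18:00 (add 5h to convert from UTC-5).
Arjun in UTC: 09:00-11:00, 13:00-18:00 (add 4h to convert from UTC-4).
Wiremu ∩ Arjun: 09:00-11:00, 15:00-18:00.
Summing the common windows: 120 + 180 = 300 minutes.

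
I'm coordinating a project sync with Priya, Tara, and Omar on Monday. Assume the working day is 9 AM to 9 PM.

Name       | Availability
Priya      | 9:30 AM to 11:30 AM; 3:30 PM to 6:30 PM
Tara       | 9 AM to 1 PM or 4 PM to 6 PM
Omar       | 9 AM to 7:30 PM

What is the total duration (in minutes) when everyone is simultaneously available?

Priya ∩ Tara: 09:30-11:30, 16:00-18:00.
Priya ∩ Tara ∩ Omar: 09:30-11:30, 16:00-18:00.
Summing the common windows: 120 + 120 = 240 minutes.

240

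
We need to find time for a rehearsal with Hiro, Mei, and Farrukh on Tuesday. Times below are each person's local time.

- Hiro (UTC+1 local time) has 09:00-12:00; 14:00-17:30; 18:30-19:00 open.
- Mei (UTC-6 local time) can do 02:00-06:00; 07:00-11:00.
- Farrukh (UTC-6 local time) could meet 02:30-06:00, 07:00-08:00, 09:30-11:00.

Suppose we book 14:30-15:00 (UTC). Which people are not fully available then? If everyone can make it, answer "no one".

Hiro in UTC: 08:00-11:00, 13:00-16:30, 17:30-18:00 (subtract 1h to convert from UTC+1).
Mei in UTC: 08:00-12:00, 13:00-17:00 (add 6h to convert from UTC-6).
Farrukh in UTC: 08:30-12:00, 13:00-14:00, 15:30-17:00 (add 6h to convert from UTC-6).
Hiro: free for 14:30-15:00. Mei: free for 14:30-15:00. Farrukh: not fully free for 14:30-15:00.

Farrukh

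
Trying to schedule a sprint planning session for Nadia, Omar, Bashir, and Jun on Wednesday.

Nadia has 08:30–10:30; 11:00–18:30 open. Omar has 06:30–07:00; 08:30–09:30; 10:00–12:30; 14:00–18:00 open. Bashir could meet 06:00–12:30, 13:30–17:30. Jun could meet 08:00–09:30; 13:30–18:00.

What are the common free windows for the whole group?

Nadia ∩ Omar: 08:30-09:30, 10:00-10:30, 11:00-12:30, 14:00-18:00.
Nadia ∩ Omar ∩ Bashir: 08:30-09:30, 10:00-10:30, 11:00-12:30, 14:00-17:30.
Nadia ∩ Omar ∩ Bashir ∩ Jun: 08:30-09:30, 14:00-17:30.
Those are the intersection windows.

08:30-09:30, 14:00-17:30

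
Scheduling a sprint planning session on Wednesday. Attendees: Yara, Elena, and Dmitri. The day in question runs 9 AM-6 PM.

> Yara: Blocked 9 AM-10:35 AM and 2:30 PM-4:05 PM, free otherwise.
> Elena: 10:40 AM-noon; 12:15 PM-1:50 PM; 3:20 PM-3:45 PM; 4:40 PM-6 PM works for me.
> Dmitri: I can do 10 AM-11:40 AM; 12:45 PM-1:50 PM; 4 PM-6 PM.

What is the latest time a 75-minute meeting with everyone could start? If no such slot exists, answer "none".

Yara free: 10:35-14:30, 16:05-18:00 (invert busy blocks within the working day).
Elena free: 10:40-12:00, 12:15-13:50, 15:20-15:45, 16:40-18:00.
Dmitri free: 10:00-11:40, 12:45-13:50, 16:00-18:00.
Yara ∩ Elena: 10:40-12:00, 12:15-13:50, 16:40-18:00.
Yara ∩ Elena ∩ Dmitri: 10:40-11:40, 12:45-13:50, 16:40-18:00.
The last common window of at least 75 minutes is 16:40-18:00; a 75-minute meeting can start as late as 16:45 and still end by 18:00.

16:45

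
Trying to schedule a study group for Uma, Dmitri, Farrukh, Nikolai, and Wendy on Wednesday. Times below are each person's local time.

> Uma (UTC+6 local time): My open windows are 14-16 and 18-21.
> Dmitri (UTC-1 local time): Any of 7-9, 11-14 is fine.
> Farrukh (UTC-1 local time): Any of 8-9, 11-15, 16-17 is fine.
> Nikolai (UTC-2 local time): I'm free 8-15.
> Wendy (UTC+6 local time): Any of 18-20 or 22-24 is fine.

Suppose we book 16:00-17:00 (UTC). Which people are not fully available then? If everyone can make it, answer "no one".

Dmitri, Farrukh, Uma

Uma in UTC: 08:00-10:00, 12:00-15:00 (subtract 6h to convert from UTC+6).
Dmitri in UTC: 08:00-10:00, 12:00-15:00 (add 1h to convert from UTC-1).
Farrukh in UTC: 09:00-10:00, 12:00-16:00, 17:00-18:00 (add 1h to convert from UTC-1).
Nikolai in UTC: 10:00-17:00 (add 2h to convert from UTC-2).
Wendy in UTC: 12:00-14:00, 16:00-18:00 (subtract 6h to convert from UTC+6).
Uma: not fully free for 16:00-17:00. Dmitri: not fully free for 16:00-17:00. Farrukh: not fully free for 16:00-17:00. Nikolai: free for 16:00-17:00. Wendy: free for 16:00-17:00.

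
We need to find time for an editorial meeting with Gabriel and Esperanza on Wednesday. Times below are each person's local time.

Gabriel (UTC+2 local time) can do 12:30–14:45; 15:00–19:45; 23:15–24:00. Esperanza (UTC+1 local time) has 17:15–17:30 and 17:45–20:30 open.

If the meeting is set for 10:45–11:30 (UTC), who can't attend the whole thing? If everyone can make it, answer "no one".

Esperanza

Gabriel in UTC: 10:30-12:45, 13:00-17:45, 21:15-22:00 (subtract 2h to convert from UTC+2).
Esperanza in UTC: 16:15-16:30, 16:45-19:30 (subtract 1h to convert from UTC+1).
Gabriel: free for 10:45-11:30. Esperanza: not fully free for 10:45-11:30.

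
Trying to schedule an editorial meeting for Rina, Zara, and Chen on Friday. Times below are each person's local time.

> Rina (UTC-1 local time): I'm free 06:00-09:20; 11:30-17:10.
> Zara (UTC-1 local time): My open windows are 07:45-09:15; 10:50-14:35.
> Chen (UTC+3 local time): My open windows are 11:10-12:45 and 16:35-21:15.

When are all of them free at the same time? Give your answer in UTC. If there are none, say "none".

Rina in UTC: 07:00-10:20, 12:30-18:10 (add 1h to convert from UTC-1).
Zara in UTC: 08:45-10:15, 11:50-15:35 (add 1h to convert from UTC-1).
Chen in UTC: 08:10-09:45, 13:35-18:15 (subtract 3h to convert from UTC+3).
Rina ∩ Zara: 08:45-10:15, 12:30-15:35.
Rina ∩ Zara ∩ Chen: 08:45-09:45, 13:35-15:35.
So the common availability across everyone is 08:45-09:45, 13:35-15:35.

08:45-09:45, 13:35-15:35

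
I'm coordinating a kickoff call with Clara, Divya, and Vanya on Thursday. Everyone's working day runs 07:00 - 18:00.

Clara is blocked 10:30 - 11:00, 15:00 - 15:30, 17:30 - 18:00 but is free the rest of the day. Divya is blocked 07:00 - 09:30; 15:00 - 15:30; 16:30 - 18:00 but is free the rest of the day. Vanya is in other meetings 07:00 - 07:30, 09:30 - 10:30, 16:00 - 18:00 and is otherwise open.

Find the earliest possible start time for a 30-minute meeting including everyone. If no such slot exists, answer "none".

Clara free: 07:00-10:30, 11:00-15:00, 15:30-17:30 (invert busy blocks within the working day).
Divya free: 09:30-15:00, 15:30-16:30 (invert busy blocks within the working day).
Vanya free: 07:30-09:30, 10:30-16:00 (invert busy blocks within the working day).
Clara ∩ Divya: 09:30-10:30, 11:00-15:00, 15:30-16:30.
Clara ∩ Divya ∩ Vanya: 11:00-15:00, 15:30-16:00.
The first common window of at least 30 minutes is 11:00-15:00, so the earliest start is 11:00.

11:00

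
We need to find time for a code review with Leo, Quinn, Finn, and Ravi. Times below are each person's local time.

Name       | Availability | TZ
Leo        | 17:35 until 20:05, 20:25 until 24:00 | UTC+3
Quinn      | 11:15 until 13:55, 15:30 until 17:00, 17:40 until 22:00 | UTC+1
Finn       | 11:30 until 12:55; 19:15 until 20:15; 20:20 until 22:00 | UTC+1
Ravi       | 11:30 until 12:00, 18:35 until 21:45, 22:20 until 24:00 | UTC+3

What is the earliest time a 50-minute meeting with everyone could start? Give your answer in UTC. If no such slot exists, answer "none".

Leo in UTC: 14:35-17:05, 17:25-21:00 (subtract 3h to convert from UTC+3).
Quinn in UTC: 10:15-12:55, 14:30-16:00, 16:40-21:00 (subtract 1h to convert from UTC+1).
Finn in UTC: 10:30-11:55, 18:15-19:15, 19:20-21:00 (subtract 1h to convert from UTC+1).
Ravi in UTC: 08:30-09:00, 15:35-18:45, 19:20-21:00 (subtract 3h to convert from UTC+3).
Leo ∩ Quinn: 14:35-16:00, 16:40-17:05, 17:25-21:00.
Leo ∩ Quinn ∩ Finn: 18:15-19:15, 19:20-21:00.
Leo ∩ Quinn ∩ Finn ∩ Ravi: 18:15-18:45, 19:20-21:00.
The first common window of at least 50 minutes is 19:20-21:00, so the earliest start is 19:20.

19:20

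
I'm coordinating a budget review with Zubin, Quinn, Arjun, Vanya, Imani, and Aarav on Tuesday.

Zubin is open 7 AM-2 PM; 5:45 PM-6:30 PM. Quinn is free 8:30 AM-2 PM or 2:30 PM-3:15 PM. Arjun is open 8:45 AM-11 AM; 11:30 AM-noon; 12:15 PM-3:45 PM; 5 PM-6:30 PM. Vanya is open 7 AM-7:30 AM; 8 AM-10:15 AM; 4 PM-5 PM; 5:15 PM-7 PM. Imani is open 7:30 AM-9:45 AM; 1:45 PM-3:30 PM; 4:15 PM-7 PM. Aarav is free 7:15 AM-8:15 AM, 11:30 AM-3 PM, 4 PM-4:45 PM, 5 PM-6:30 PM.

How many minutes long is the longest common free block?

0

Zubin ∩ Quinn: 08:30-14:00.
Zubin ∩ Quinn ∩ Arjun: 08:45-11:00, 11:30-12:00, 12:15-14:00.
Zubin ∩ Quinn ∩ Arjun ∩ Vanya: 08:45-10:15.
Zubin ∩ Quinn ∩ Arjun ∩ Vanya ∩ Imani: 08:45-09:45.
Zubin ∩ Quinn ∩ Arjun ∩ Vanya ∩ Imani ∩ Aarav: ∅.
There is no time when everyone is free.
No common window exists, so the longest block is 0 minutes.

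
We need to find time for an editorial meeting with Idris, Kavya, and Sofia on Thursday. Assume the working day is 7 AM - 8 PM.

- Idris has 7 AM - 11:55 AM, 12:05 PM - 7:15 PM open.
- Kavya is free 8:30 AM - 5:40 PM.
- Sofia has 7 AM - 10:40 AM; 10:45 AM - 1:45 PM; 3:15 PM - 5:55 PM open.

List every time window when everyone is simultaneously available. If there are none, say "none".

Idris ∩ Kavya: 08:30-11:55, 12:05-17:40.
Idris ∩ Kavya ∩ Sofia: 08:30-10:40, 10:45-11:55, 12:05-13:45, 15:15-17:40.

08:30-10:40, 10:45-11:55, 12:05-13:45, 15:15-17:40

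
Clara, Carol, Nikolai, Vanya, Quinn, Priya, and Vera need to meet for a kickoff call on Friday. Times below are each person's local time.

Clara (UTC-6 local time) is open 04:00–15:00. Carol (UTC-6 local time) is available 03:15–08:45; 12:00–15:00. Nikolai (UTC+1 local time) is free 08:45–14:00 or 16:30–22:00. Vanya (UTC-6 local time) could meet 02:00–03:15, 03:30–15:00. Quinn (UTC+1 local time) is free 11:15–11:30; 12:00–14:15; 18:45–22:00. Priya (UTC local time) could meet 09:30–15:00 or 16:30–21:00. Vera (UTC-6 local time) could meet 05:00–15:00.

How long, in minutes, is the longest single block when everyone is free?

180

Clara in UTC: 10:00-21:00 (add 6h to convert from UTC-6).
Carol in UTC: 09:15-14:45, 18:00-21:00 (add 6h to convert from UTC-6).
Nikolai in UTC: 07:45-13:00, 15:30-21:00 (subtract 1h to convert from UTC+1).
Vanya in UTC: 08:00-09:15, 09:30-21:00 (add 6h to convert from UTC-6).
Quinn in UTC: 10:15-10:30, 11:00-13:15, 17:45-21:00 (subtract 1h to convert from UTC+1).
Priya in UTC: 09:30-15:00, 16:30-21:00.
Vera in UTC: 11:00-21:00 (add 6h to convert from UTC-6).
Clara ∩ Carol: 10:00-14:45, 18:00-21:00.
Clara ∩ Carol ∩ Nikolai: 10:00-13:00, 18:00-21:00.
Clara ∩ Carol ∩ Nikolai ∩ Vanya: 10:00-13:00, 18:00-21:00.
Clara ∩ Carol ∩ Nikolai ∩ Vanya ∩ Quinn: 10:15-10:30, 11:00-13:00, 18:00-21:00.
Clara ∩ Carol ∩ Nikolai ∩ Vanya ∩ Quinn ∩ Priya: 10:15-10:30, 11:00-13:00, 18:00-21:00.
Clara ∩ Carol ∩ Nikolai ∩ Vanya ∩ Quinn ∩ Priya ∩ Vera: 11:00-13:00, 18:00-21:00.
So the common availability across everyone is 11:00-13:00, 18:00-21:00.
The longest is 18:00-21:00 at 180 minutes.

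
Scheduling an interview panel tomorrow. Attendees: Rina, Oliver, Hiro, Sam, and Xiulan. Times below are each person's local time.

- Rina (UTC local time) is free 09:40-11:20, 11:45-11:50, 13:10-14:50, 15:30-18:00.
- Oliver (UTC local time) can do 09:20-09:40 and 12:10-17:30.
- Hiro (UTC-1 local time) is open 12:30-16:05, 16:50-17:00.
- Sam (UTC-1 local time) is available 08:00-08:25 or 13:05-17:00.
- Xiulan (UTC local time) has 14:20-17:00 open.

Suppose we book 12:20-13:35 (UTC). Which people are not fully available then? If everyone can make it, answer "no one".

Rina in UTC: 09:40-11:20, 11:45-11:50, 13:10-14:50, 15:30-18:00.
Oliver in UTC: 09:20-09:40, 12:10-17:30.
Hiro in UTC: 13:30-17:05, 17:50-18:00 (add 1h to convert from UTC-1).
Sam in UTC: 09:00-09:25, 14:05-18:00 (add 1h to convert from UTC-1).
Xiulan in UTC: 14:20-17:00.
Rina: not fully free for 12:20-13:35. Oliver: free for 12:20-13:35. Hiro: not fully free for 12:20-13:35. Sam: not fully free for 12:20-13:35. Xiulan: not fully free for 12:20-13:35.

Hiro, Rina, Sam, Xiulan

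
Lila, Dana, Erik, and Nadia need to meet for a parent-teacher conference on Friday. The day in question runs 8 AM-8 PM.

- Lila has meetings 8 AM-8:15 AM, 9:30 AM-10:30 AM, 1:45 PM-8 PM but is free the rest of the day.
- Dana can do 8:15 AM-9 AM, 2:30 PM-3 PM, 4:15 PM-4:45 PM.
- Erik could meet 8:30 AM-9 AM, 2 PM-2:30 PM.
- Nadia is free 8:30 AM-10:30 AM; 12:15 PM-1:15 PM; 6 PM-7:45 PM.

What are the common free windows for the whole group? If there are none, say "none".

08:30-09:00

Lila free: 08:15-09:30, 10:30-13:45 (invert busy blocks within the working day).
Dana free: 08:15-09:00, 14:30-15:00, 16:15-16:45.
Erik free: 08:30-09:00, 14:00-14:30.
Nadia free: 08:30-10:30, 12:15-13:15, 18:00-19:45.
Lila ∩ Dana: 08:15-09:00.
Lila ∩ Dana ∩ Erik: 08:30-09:00.
Lila ∩ Dana ∩ Erik ∩ Nadia: 08:30-09:00.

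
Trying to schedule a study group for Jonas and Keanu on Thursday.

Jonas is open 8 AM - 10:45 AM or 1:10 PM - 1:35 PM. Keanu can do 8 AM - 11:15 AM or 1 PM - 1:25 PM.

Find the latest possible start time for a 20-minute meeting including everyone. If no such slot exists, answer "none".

10:25

Jonas ∩ Keanu: 08:00-10:45, 13:10-13:25.
The last common window of at least 20 minutes is 08:00-10:45; a 20-minute meeting can start as late as 10:25 and still end by 10:45.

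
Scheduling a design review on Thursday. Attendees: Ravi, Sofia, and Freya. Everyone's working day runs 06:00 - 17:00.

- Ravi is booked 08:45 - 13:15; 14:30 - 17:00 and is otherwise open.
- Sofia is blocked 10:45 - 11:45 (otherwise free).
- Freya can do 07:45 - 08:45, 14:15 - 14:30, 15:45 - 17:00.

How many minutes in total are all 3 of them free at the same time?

Ravi free: 06:00-08:45, 13:15-14:30 (invert busy blocks within the working day).
Sofia free: 06:00-10:45, 11:45-17:00 (invert busy blocks within the working day).
Freya free: 07:45-08:45, 14:15-14:30, 15:45-17:00.
Ravi ∩ Sofia: 06:00-08:45, 13:15-14:30.
Ravi ∩ Sofia ∩ Freya: 07:45-08:45, 14:15-14:30.
Those are the intersection windows.
Summing the common windows: 60 + 15 = 75 minutes.

75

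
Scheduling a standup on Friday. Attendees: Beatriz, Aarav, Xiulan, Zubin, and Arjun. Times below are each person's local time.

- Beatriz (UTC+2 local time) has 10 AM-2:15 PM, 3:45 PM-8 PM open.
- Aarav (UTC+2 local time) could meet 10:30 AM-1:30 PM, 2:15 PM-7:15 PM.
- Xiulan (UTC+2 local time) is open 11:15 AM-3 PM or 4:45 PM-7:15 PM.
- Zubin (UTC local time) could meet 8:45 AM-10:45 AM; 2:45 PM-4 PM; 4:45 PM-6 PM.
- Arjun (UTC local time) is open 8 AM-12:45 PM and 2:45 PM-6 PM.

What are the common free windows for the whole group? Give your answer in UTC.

Beatriz in UTC: 08:00-12:15, 13:45-18:00 (subtract 2h to convert from UTC+2).
Aarav in UTC: 08:30-11:30, 12:15-17:15 (subtract 2h to convert from UTC+2).
Xiulan in UTC: 09:15-13:00, 14:45-17:15 (subtract 2h to convert from UTC+2).
Zubin in UTC: 08:45-10:45, 14:45-16:00, 16:45-18:00.
Arjun in UTC: 08:00-12:45, 14:45-18:00.
Beatriz ∩ Aarav: 08:30-11:30, 13:45-17:15.
Beatriz ∩ Aarav ∩ Xiulan: 09:15-11:30, 14:45-17:15.
Beatriz ∩ Aarav ∩ Xiulan ∩ Zubin: 09:15-10:45, 14:45-16:00, 16:45-17:15.
Beatriz ∩ Aarav ∩ Xiulan ∩ Zubin ∩ Arjun: 09:15-10:45, 14:45-16:00, 16:45-17:15.

09:15-10:45, 14:45-16:00, 16:45-17:15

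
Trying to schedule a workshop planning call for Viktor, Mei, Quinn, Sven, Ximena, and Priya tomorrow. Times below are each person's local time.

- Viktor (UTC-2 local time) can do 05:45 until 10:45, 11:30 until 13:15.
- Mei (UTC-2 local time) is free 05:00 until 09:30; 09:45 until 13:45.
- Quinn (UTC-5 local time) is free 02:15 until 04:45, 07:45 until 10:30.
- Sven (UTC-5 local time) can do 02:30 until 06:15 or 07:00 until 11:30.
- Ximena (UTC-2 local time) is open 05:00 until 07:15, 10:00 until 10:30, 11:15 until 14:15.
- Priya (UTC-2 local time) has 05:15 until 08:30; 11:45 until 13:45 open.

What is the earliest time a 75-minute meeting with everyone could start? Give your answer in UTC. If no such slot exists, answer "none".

07:45

Viktor in UTC: 07:45-12:45, 13:30-15:15 (add 2h to convert from UTC-2).
Mei in UTC: 07:00-11:30, 11:45-15:45 (add 2h to convert from UTC-2).
Quinn in UTC: 07:15-09:45, 12:45-15:30 (add 5h to convert from UTC-5).
Sven in UTC: 07:30-11:15, 12:00-16:30 (add 5h to convert from UTC-5).
Ximena in UTC: 07:00-09:15, 12:00-12:30, 13:15-16:15 (add 2h to convert from UTC-2).
Priya in UTC: 07:15-10:30, 13:45-15:45 (add 2h to convert from UTC-2).
Viktor ∩ Mei: 07:45-11:30, 11:45-12:45, 13:30-15:15.
Viktor ∩ Mei ∩ Quinn: 07:45-09:45, 13:30-15:15.
Viktor ∩ Mei ∩ Quinn ∩ Sven: 07:45-09:45, 13:30-15:15.
Viktor ∩ Mei ∩ Quinn ∩ Sven ∩ Ximena: 07:45-09:15, 13:30-15:15.
Viktor ∩ Mei ∩ Quinn ∩ Sven ∩ Ximena ∩ Priya: 07:45-09:15, 13:45-15:15.
So the common availability across everyone is 07:45-09:15, 13:45-15:15.
The first common window of at least 75 minutes is 07:45-09:15, so the earliest start is 07:45.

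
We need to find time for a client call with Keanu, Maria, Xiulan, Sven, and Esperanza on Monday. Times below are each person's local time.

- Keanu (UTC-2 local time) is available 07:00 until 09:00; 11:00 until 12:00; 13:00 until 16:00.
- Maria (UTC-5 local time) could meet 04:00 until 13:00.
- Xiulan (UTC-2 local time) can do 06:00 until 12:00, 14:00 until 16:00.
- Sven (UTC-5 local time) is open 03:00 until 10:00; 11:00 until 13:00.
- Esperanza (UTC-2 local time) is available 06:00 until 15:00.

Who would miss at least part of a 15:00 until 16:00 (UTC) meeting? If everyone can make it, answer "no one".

Sven, Xiulan

Keanu in UTC: 09:00-11:00, 13:00-14:00, 15:00-18:00 (add 2h to convert from UTC-2).
Maria in UTC: 09:00-18:00 (add 5h to convert from UTC-5).
Xiulan in UTC: 08:00-14:00, 16:00-18:00 (add 2h to convert from UTC-2).
Sven in UTC: 08:00-15:00, 16:00-18:00 (add 5h to convert from UTC-5).
Esperanza in UTC: 08:00-17:00 (add 2h to convert from UTC-2).
Keanu: free for 15:00-16:00. Maria: free for 15:00-16:00. Xiulan: not fully free for 15:00-16:00. Sven: not fully free for 15:00-16:00. Esperanza: free for 15:00-16:00.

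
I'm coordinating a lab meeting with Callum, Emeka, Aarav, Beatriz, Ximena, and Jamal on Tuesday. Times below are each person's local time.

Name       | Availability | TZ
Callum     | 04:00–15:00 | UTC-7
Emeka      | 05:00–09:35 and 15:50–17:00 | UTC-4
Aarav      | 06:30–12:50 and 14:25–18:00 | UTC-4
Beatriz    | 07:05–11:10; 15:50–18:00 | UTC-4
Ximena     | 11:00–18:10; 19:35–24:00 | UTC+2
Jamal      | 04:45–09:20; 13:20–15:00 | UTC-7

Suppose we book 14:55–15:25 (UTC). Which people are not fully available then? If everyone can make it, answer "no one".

Callum in UTC: 11:00-22:00 (add 7h to convert from UTC-7).
Emeka in UTC: 09:00-13:35, 19:50-21:00 (add 4h to convert from UTC-4).
Aarav in UTC: 10:30-16:50, 18:25-22:00 (add 4h to convert from UTC-4).
Beatriz in UTC: 11:05-15:10, 19:50-22:00 (add 4h to convert from UTC-4).
Ximena in UTC: 09:00-16:10, 17:35-22:00 (subtract 2h to convert from UTC+2).
Jamal in UTC: 11:45-16:20, 20:20-22:00 (add 7h to convert from UTC-7).
Callum: free for 14:55-15:25. Emeka: not fully free for 14:55-15:25. Aarav: free for 14:55-15:25. Beatriz: not fully free for 14:55-15:25. Ximena: free for 14:55-15:25. Jamal: free for 14:55-15:25.

Beatriz, Emeka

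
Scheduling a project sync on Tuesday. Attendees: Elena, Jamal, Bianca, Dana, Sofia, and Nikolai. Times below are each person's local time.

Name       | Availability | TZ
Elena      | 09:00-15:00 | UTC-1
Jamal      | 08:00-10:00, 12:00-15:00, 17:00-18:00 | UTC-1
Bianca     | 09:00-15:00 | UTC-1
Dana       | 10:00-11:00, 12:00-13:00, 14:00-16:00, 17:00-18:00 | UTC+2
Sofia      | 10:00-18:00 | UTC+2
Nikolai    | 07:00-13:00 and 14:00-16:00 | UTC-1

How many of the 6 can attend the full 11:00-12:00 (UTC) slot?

4

Elena in UTC: 10:00-16:00 (add 1h to convert from UTC-1).
Jamal in UTC: 09:00-11:00, 13:00-16:00, 18:00-19:00 (add 1h to convert from UTC-1).
Bianca in UTC: 10:00-16:00 (add 1h to convert from UTC-1).
Dana in UTC: 08:00-09:00, 10:00-11:00, 12:00-14:00, 15:00-16:00 (subtract 2h to convert from UTC+2).
Sofia in UTC: 08:00-16:00 (subtract 2h to convert from UTC+2).
Nikolai in UTC: 08:00-14:00, 15:00-17:00 (add 1h to convert from UTC-1).
Elena, Bianca, Sofia, and Nikolai can make the full 11:00-12:00 slot — that's 4.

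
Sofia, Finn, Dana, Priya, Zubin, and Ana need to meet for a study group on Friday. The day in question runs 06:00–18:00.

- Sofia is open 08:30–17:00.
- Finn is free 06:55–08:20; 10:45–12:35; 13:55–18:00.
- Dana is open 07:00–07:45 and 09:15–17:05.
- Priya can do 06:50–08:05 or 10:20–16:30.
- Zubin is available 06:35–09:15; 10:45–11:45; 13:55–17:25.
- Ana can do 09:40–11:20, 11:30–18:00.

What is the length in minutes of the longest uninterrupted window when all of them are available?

Sofia ∩ Finn: 10:45-12:35, 13:55-17:00.
Sofia ∩ Finn ∩ Dana: 10:45-12:35, 13:55-17:00.
Sofia ∩ Finn ∩ Dana ∩ Priya: 10:45-12:35, 13:55-16:30.
Sofia ∩ Finn ∩ Dana ∩ Priya ∩ Zubin: 10:45-11:45, 13:55-16:30.
Sofia ∩ Finn ∩ Dana ∩ Priya ∩ Zubin ∩ Ana: 10:45-11:20, 11:30-11:45, 13:55-16:30.
The longest is 13:55-16:30 at 155 minutes.

155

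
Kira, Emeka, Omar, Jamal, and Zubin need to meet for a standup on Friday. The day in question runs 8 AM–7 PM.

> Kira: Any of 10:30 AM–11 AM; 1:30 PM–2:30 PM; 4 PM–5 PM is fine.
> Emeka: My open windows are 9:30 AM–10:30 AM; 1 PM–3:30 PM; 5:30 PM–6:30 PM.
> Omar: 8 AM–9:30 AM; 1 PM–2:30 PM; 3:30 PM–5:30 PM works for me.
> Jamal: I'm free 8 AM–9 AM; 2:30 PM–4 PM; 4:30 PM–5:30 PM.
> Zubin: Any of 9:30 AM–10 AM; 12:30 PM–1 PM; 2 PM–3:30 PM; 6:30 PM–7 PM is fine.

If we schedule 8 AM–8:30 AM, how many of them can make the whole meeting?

Omar and Jamal can make the full 08:00-08:30 slot — that's 2.

2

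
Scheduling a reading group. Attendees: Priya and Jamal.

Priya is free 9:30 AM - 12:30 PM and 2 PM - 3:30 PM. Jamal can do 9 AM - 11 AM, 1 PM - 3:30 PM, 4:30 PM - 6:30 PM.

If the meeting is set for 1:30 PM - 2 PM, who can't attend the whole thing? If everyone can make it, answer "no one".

Priya

Priya: not fully free for 13:30-14:00. Jamal: free for 13:30-14:00.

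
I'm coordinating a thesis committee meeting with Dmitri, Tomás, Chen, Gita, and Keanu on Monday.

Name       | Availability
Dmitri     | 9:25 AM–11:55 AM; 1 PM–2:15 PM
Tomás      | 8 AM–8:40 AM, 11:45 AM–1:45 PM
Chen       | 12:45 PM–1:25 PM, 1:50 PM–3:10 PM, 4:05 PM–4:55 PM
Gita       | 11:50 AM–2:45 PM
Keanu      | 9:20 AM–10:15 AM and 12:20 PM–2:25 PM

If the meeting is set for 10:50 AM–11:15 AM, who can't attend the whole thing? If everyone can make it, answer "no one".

Dmitri: free for 10:50-11:15. Tomás: not fully free for 10:50-11:15. Chen: not fully free for 10:50-11:15. Gita: not fully free for 10:50-11:15. Keanu: not fully free for 10:50-11:15.

Chen, Gita, Keanu, Tomás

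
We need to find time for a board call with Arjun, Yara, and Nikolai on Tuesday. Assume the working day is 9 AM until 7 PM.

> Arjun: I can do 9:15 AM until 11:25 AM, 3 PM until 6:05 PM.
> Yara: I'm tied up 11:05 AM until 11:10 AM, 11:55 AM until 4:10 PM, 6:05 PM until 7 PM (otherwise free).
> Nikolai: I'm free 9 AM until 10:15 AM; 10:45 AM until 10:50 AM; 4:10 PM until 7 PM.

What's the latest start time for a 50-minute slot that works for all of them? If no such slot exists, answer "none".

17:15

Arjun free: 09:15-11:25, 15:00-18:05.
Yara free: 09:00-11:05, 11:10-11:55, 16:10-18:05 (invert busy blocks within the working day).
Nikolai free: 09:00-10:15, 10:45-10:50, 16:10-19:00.
Arjun ∩ Yara: 09:15-11:05, 11:10-11:25, 16:10-18:05.
Arjun ∩ Yara ∩ Nikolai: 09:15-10:15, 10:45-10:50, 16:10-18:05.
So the common availability across everyone is 09:15-10:15, 10:45-10:50, 16:10-18:05.
The last common window of at least 50 minutes is 16:10-18:05; a 50-minute meeting can start as late as 17:15 and still end by 18:05.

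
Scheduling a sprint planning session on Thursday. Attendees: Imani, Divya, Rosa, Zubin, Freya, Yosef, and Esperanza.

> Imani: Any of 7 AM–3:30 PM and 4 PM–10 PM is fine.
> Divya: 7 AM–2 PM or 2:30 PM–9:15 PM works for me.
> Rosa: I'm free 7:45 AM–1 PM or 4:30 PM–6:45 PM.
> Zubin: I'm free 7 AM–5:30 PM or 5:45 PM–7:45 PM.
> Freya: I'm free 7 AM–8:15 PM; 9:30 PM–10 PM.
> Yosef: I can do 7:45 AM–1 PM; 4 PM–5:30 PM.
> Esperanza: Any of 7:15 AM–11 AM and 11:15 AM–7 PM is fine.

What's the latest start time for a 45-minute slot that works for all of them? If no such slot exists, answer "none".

16:45

Imani ∩ Divya: 07:00-14:00, 14:30-15:30, 16:00-21:15.
Imani ∩ Divya ∩ Rosa: 07:45-13:00, 16:30-18:45.
Imani ∩ Divya ∩ Rosa ∩ Zubin: 07:45-13:00, 16:30-17:30, 17:45-18:45.
Imani ∩ Divya ∩ Rosa ∩ Zubin ∩ Freya: 07:45-13:00, 16:30-17:30, 17:45-18:45.
Imani ∩ Divya ∩ Rosa ∩ Zubin ∩ Freya ∩ Yosef: 07:45-13:00, 16:30-17:30.
Imani ∩ Divya ∩ Rosa ∩ Zubin ∩ Freya ∩ Yosef ∩ Esperanza: 07:45-11:00, 11:15-13:00, 16:30-17:30.
The last common window of at least 45 minutes is 16:30-17:30; a 45-minute meeting can start as late as 16:45 and still end by 17:30.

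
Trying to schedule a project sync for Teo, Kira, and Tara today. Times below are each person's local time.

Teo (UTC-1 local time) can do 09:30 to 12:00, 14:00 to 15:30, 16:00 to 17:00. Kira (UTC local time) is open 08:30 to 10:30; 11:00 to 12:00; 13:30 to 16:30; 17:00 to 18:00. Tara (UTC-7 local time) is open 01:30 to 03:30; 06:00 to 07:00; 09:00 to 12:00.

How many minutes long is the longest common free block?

60

Teo in UTC: 10:30-13:00, 15:00-16:30, 17:00-18:00 (add 1h to convert from UTC-1).
Kira in UTC: 08:30-10:30, 11:00-12:00, 13:30-16:30, 17:00-18:00.
Tara in UTC: 08:30-10:30, 13:00-14:00, 16:00-19:00 (add 7h to convert from UTC-7).
Teo ∩ Kira: 11:00-12:00, 15:00-16:30, 17:00-18:00.
Teo ∩ Kira ∩ Tara: 16:00-16:30, 17:00-18:00.
The longest is 17:00-18:00 at 60 minutes.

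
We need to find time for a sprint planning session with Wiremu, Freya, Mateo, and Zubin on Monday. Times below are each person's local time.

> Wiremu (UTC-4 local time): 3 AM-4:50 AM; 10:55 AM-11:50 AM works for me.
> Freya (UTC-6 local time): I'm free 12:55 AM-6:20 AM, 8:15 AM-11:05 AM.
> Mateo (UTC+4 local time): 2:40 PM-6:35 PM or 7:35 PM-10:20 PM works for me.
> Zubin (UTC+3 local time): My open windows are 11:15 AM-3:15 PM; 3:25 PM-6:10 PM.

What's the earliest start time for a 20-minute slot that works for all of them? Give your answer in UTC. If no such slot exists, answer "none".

Wiremu in UTC: 07:00-08:50, 14:55-15:50 (add 4h to convert from UTC-4).
Freya in UTC: 06:55-12:20, 14:15-17:05 (add 6h to convert from UTC-6).
Mateo in UTC: 10:40-14:35, 15:35-18:20 (subtract 4h to convert from UTC+4).
Zubin in UTC: 08:15-12:15, 12:25-15:10 (subtract 3h to convert from UTC+3).
Wiremu ∩ Freya: 07:00-08:50, 14:55-15:50.
Wiremu ∩ Freya ∩ Mateo: 15:35-15:50.
Wiremu ∩ Freya ∩ Mateo ∩ Zubin: ∅.
There is no time when everyone is free.
No common window is at least 20 minutes long.

none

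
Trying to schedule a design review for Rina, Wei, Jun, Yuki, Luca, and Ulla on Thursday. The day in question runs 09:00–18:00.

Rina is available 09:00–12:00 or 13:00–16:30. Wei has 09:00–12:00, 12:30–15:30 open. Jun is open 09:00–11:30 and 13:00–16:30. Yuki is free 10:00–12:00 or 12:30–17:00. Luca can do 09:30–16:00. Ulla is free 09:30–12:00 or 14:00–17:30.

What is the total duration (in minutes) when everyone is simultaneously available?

Rina ∩ Wei: 09:00-12:00, 13:00-15:30.
Rina ∩ Wei ∩ Jun: 09:00-11:30, 13:00-15:30.
Rina ∩ Wei ∩ Jun ∩ Yuki: 10:00-11:30, 13:00-15:30.
Rina ∩ Wei ∩ Jun ∩ Yuki ∩ Luca: 10:00-11:30, 13:00-15:30.
Rina ∩ Wei ∩ Jun ∩ Yuki ∩ Luca ∩ Ulla: 10:00-11:30, 14:00-15:30.
Those are the intersection windows.
Summing the common windows: 90 + 90 = 180 minutes.

180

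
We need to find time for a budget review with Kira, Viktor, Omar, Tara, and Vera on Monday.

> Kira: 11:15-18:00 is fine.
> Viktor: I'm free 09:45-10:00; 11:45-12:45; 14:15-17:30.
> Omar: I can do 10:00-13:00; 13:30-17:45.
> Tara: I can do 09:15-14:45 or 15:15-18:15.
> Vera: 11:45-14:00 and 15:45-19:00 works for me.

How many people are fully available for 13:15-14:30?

2

Kira and Tara can make the full 13:15-14:30 slot — that's 2.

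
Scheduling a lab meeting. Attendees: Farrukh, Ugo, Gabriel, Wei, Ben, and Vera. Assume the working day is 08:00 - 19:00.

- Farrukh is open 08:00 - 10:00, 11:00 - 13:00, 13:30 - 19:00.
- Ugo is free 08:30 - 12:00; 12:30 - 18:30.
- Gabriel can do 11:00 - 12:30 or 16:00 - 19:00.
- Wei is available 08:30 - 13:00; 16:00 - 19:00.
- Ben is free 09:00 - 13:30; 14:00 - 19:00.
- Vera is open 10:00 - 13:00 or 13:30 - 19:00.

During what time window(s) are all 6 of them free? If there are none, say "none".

Farrukh ∩ Ugo: 08:30-10:00, 11:00-12:00, 12:30-13:00, 13:30-18:30.
Farrukh ∩ Ugo ∩ Gabriel: 11:00-12:00, 16:00-18:30.
Farrukh ∩ Ugo ∩ Gabriel ∩ Wei: 11:00-12:00, 16:00-18:30.
Farrukh ∩ Ugo ∩ Gabriel ∩ Wei ∩ Ben: 11:00-12:00, 16:00-18:30.
Farrukh ∩ Ugo ∩ Gabriel ∩ Wei ∩ Ben ∩ Vera: 11:00-12:00, 16:00-18:30.

11:00-12:00, 16:00-18:30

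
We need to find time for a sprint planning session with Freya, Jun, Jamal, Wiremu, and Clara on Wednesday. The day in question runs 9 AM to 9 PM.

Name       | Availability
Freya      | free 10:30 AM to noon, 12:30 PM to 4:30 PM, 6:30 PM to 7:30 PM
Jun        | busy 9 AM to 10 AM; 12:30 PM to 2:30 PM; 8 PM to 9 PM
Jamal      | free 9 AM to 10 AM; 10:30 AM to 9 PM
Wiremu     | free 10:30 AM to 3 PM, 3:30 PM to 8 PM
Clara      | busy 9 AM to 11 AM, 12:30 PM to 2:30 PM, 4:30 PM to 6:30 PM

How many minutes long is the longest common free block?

Freya free: 10:30-12:00, 12:30-16:30, 18:30-19:30.
Jun free: 10:00-12:30, 14:30-20:00 (invert busy blocks within the working day).
Jamal free: 09:00-10:00, 10:30-21:00.
Wiremu free: 10:30-15:00, 15:30-20:00.
Clara free: 11:00-12:30, 14:30-16:30, 18:30-21:00 (invert busy blocks within the working day).
Freya ∩ Jun: 10:30-12:00, 14:30-16:30, 18:30-19:30.
Freya ∩ Jun ∩ Jamal: 10:30-12:00, 14:30-16:30, 18:30-19:30.
Freya ∩ Jun ∩ Jamal ∩ Wiremu: 10:30-12:00, 14:30-15:00, 15:30-16:30, 18:30-19:30.
Freya ∩ Jun ∩ Jamal ∩ Wiremu ∩ Clara: 11:00-12:00, 14:30-15:00, 15:30-16:30, 18:30-19:30.
So the common availability across everyone is 11:00-12:00, 14:30-15:00, 15:30-16:30, 18:30-19:30.
The longest is 11:00-12:00 at 60 minutes.

60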